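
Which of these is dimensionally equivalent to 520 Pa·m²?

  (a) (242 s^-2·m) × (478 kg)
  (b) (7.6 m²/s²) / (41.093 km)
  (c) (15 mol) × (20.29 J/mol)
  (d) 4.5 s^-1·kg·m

Reference: Pa·m² = N·m⁻²·m² = kg·m·s⁻².
Each option:
  (a) [m·s⁻²] · [kg] = kg·m·s⁻²  ← same
  (b) [m²·s⁻²] / [m] = m·s⁻²
  (c) [mol] · [kg·m²·s⁻²·mol⁻¹] = kg·m²·s⁻²
  (d) kg·m·s⁻¹
Only (a) matches kg·m·s⁻².

(a)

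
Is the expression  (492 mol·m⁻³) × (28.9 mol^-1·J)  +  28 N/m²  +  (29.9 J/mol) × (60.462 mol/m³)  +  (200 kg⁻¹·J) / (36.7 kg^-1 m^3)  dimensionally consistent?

Yes

Reduce each to base SI dimensions:
  (492 mol·m⁻³) × (28.9 mol^-1·J):  [m⁻³·mol] · [kg·m²·s⁻²·mol⁻¹] = kg·m⁻¹·s⁻²
  28 N/m²:  N·m⁻² = kg·m·s⁻²·m⁻² = kg·m⁻¹·s⁻²
  (29.9 J/mol) × (60.462 mol/m³):  [kg·m²·s⁻²·mol⁻¹] · [m⁻³·mol] = kg·m⁻¹·s⁻²
  (200 kg⁻¹·J) / (36.7 kg^-1 m^3):  [m²·s⁻²] / [kg⁻¹·m³] = kg·m⁻¹·s⁻²
Every term reduces to kg·m⁻¹·s⁻².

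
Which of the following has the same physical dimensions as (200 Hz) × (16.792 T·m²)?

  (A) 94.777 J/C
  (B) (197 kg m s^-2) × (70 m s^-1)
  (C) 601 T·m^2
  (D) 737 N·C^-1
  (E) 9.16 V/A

(A)

Reference: [s⁻¹] · [kg·m²·s⁻²·A⁻¹] = kg·m²·s⁻³·A⁻¹.
Each option:
  (A) J·C⁻¹ = N·m·(s·A)⁻¹ = kg·m²·s⁻³·A⁻¹  ← same
  (B) [kg·m·s⁻²] · [m·s⁻¹] = kg·m²·s⁻³
  (C) T·m² = Wb·m⁻²·m² = kg·m²·s⁻²·A⁻¹
  (D) N·C⁻¹ = kg·m·s⁻²·(s·A)⁻¹ = kg·m·s⁻³·A⁻¹
  (E) V·A⁻¹ = J·C⁻¹·A⁻¹ = kg·m²·s⁻³·A⁻²
Only (A) matches kg·m²·s⁻³·A⁻¹.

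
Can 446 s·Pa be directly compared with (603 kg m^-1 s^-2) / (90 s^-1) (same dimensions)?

Work out the base dimensions of each:
  446 s·Pa:  Pa·s = N·m⁻²·s = kg·m⁻¹·s⁻¹
  (603 kg m^-1 s^-2) / (90 s^-1):  [kg·m⁻¹·s⁻²] / [s⁻¹] = kg·m⁻¹·s⁻¹
Both are kg·m⁻¹·s⁻¹, so they have the same dimensions and can be added.

Yes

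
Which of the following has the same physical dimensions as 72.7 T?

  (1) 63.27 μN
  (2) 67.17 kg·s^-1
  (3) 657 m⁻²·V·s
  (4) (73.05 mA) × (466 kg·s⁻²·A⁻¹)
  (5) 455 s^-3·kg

Reference: T = Wb·m⁻² = kg·s⁻²·A⁻¹.
Each option:
  (1) N = kg·m·s⁻²
  (2) kg·s⁻¹
  (3) V·s·m⁻² = J·C⁻¹·s·m⁻² = kg·s⁻²·A⁻¹  ← same
  (4) [A] · [kg·s⁻²·A⁻¹] = kg·s⁻²
  (5) kg·s⁻³
Only (3) matches kg·s⁻²·A⁻¹.

(3)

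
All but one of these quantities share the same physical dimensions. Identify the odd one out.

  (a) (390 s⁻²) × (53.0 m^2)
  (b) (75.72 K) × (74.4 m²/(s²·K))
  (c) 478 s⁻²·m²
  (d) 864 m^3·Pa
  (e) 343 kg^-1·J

Reduce each to base SI dimensions:
  (a) [s⁻²] · [m²] = m²·s⁻²
  (b) [K] · [m²·s⁻²·K⁻¹] = m²·s⁻²
  (c) m²·s⁻²
  (d) Pa·m³ = N·m⁻²·m³ = kg·m²·s⁻²
  (e) J·kg⁻¹ = N·m·kg⁻¹ = m²·s⁻²
All reduce to m²·s⁻² except (d), which is kg·m²·s⁻².

(d)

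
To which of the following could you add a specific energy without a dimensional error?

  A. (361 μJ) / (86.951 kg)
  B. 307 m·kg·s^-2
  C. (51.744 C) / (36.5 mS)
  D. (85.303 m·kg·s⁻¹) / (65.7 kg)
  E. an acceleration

A.

Reference: [specific energy] = m²·s⁻².
Each option:
  A. [kg·m²·s⁻²] / [kg] = m²·s⁻²  ← same
  B. kg·m·s⁻²
  C. [s·A] / [kg⁻¹·m⁻²·s³·A²] = kg·m²·s⁻²·A⁻¹
  D. [kg·m·s⁻¹] / [kg] = m·s⁻¹
  E. [acceleration] = m·s⁻²
Only A. matches m²·s⁻².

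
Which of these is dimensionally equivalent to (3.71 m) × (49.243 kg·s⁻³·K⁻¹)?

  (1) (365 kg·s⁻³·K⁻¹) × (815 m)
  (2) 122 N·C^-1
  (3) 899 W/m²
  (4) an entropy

(1)

Reference: [m] · [kg·s⁻³·K⁻¹] = kg·m·s⁻³·K⁻¹.
Each option:
  (1) [kg·s⁻³·K⁻¹] · [m] = kg·m·s⁻³·K⁻¹  ← same
  (2) N·C⁻¹ = kg·m·s⁻²·(s·A)⁻¹ = kg·m·s⁻³·A⁻¹
  (3) W·m⁻² = J·s⁻¹·m⁻² = kg·s⁻³
  (4) [entropy] = kg·m²·s⁻²·K⁻¹
Only (1) matches kg·m·s⁻³·K⁻¹.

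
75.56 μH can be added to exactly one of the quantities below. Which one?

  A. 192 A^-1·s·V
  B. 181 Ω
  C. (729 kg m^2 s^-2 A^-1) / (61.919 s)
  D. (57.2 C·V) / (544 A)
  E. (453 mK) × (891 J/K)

Reference: H = V·s·A⁻¹ = kg·m²·s⁻²·A⁻².
Each option:
  A. V·s·A⁻¹ = J·C⁻¹·s·A⁻¹ = kg·m²·s⁻²·A⁻²  ← same
  B. Ω = V·A⁻¹ = kg·m²·s⁻³·A⁻²
  C. [kg·m²·s⁻²·A⁻¹] / [s] = kg·m²·s⁻³·A⁻¹
  D. [kg·m²·s⁻²] / [A] = kg·m²·s⁻²·A⁻¹
  E. [K] · [kg·m²·s⁻²·K⁻¹] = kg·m²·s⁻²
Only A. matches kg·m²·s⁻²·A⁻².

A.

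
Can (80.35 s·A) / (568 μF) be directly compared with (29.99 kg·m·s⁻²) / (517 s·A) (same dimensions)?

No

Expand each in SI base units:
  (80.35 s·A) / (568 μF):  [s·A] / [kg⁻¹·m⁻²·s⁴·A²] = kg·m²·s⁻³·A⁻¹
  (29.99 kg·m·s⁻²) / (517 s·A):  [kg·m·s⁻²] / [s·A] = kg·m·s⁻³·A⁻¹
kg·m²·s⁻³·A⁻¹ ≠ kg·m·s⁻³·A⁻¹, so they cannot be added.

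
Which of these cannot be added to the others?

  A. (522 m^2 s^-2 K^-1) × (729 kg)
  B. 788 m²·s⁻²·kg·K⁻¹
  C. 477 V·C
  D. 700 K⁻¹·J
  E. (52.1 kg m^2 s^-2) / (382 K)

C.

Work out the base dimensions of each:
  A. [m²·s⁻²·K⁻¹] · [kg] = kg·m²·s⁻²·K⁻¹
  B. kg·m²·s⁻²·K⁻¹
  C. C·V = s·A·J·C⁻¹ = kg·m²·s⁻²
  D. J·K⁻¹ = N·m·K⁻¹ = kg·m²·s⁻²·K⁻¹
  E. [kg·m²·s⁻²] / [K] = kg·m²·s⁻²·K⁻¹
All reduce to kg·m²·s⁻²·K⁻¹ except C., which is kg·m²·s⁻².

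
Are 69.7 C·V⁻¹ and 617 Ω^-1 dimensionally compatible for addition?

Work out the base dimensions of each:
  69.7 C·V⁻¹:  C·V⁻¹ = s·A·(J·C⁻¹)⁻¹ = kg⁻¹·m⁻²·s⁴·A²
  617 Ω^-1:  Ω⁻¹ = (V·A⁻¹)⁻¹ = kg⁻¹·m⁻²·s³·A²
kg⁻¹·m⁻²·s⁴·A² ≠ kg⁻¹·m⁻²·s³·A², so they cannot be added.

No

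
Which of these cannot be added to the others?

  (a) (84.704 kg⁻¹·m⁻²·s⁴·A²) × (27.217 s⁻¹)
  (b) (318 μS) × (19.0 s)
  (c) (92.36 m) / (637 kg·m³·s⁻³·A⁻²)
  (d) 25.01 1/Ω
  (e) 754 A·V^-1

Expand each in SI base units:
  (a) [kg⁻¹·m⁻²·s⁴·A²] · [s⁻¹] = kg⁻¹·m⁻²·s³·A²
  (b) [kg⁻¹·m⁻²·s³·A²] · [s] = kg⁻¹·m⁻²·s⁴·A²
  (c) [m] / [kg·m³·s⁻³·A⁻²] = kg⁻¹·m⁻²·s³·A²
  (d) Ω⁻¹ = (V·A⁻¹)⁻¹ = kg⁻¹·m⁻²·s³·A²
  (e) A·V⁻¹ = A·(J·C⁻¹)⁻¹ = kg⁻¹·m⁻²·s³·A²
All reduce to kg⁻¹·m⁻²·s³·A² except (b), which is kg⁻¹·m⁻²·s⁴·A².

(b)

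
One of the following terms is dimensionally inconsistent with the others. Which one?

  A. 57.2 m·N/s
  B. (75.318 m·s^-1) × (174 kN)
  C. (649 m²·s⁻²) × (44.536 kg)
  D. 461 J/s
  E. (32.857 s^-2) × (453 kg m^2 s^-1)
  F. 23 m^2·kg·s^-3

Work out the base dimensions of each:
  A. N·m·s⁻¹ = kg·m·s⁻²·m·s⁻¹ = kg·m²·s⁻³
  B. [m·s⁻¹] · [kg·m·s⁻²] = kg·m²·s⁻³
  C. [m²·s⁻²] · [kg] = kg·m²·s⁻²
  D. J·s⁻¹ = N·m·s⁻¹ = kg·m²·s⁻³
  E. [s⁻²] · [kg·m²·s⁻¹] = kg·m²·s⁻³
  F. kg·m²·s⁻³
All reduce to kg·m²·s⁻³ except C., which is kg·m²·s⁻².

C.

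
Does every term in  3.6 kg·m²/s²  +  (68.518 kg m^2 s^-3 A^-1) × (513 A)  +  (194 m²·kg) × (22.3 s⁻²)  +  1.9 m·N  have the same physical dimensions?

No

Dimensions:
  3.6 kg·m²/s²:  kg·m²·s⁻²
  (68.518 kg m^2 s^-3 A^-1) × (513 A):  [kg·m²·s⁻³·A⁻¹] · [A] = kg·m²·s⁻³
  (194 m²·kg) × (22.3 s⁻²):  [kg·m²] · [s⁻²] = kg·m²·s⁻²
  1.9 m·N:  N·m = kg·m·s⁻²·m = kg·m²·s⁻²
The terms do not share a single dimension (kg·m²·s⁻² vs kg·m²·s⁻³).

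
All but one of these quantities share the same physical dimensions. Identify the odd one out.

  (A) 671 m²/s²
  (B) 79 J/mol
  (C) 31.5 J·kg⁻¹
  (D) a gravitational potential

(B)

Expand each in SI base units:
  (A) m²·s⁻²
  (B) J·mol⁻¹ = N·m·mol⁻¹ = kg·m²·s⁻²·mol⁻¹
  (C) J·kg⁻¹ = N·m·kg⁻¹ = m²·s⁻²
  (D) [gravitational potential] = m²·s⁻²
All reduce to m²·s⁻² except (B), which is kg·m²·s⁻²·mol⁻¹.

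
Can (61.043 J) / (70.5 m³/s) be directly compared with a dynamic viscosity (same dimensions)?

Reduce each to base SI dimensions:
  (61.043 J) / (70.5 m³/s):  [kg·m²·s⁻²] / [m³·s⁻¹] = kg·m⁻¹·s⁻¹
  a dynamic viscosity:  [dynamic viscosity] = kg·m⁻¹·s⁻¹
Both are kg·m⁻¹·s⁻¹, so they have the same dimensions and can be added.

Yes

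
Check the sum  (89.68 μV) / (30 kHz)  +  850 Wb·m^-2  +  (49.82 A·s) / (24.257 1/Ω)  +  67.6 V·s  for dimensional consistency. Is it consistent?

In SI base units:
  (89.68 μV) / (30 kHz):  [kg·m²·s⁻³·A⁻¹] / [s⁻¹] = kg·m²·s⁻²·A⁻¹
  850 Wb·m^-2:  Wb·m⁻² = V·s·m⁻² = kg·s⁻²·A⁻¹
  (49.82 A·s) / (24.257 1/Ω):  [s·A] / [kg⁻¹·m⁻²·s³·A²] = kg·m²·s⁻²·A⁻¹
  67.6 V·s:  V·s = J·C⁻¹·s = kg·m²·s⁻²·A⁻¹
The terms do not share a single dimension (kg·m²·s⁻²·A⁻¹ vs kg·s⁻²·A⁻¹).

No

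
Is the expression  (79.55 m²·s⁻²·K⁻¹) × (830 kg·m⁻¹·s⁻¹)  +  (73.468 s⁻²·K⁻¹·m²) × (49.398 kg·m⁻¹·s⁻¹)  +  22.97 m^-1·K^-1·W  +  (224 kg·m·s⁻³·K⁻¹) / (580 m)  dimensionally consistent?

No

In SI base units:
  (79.55 m²·s⁻²·K⁻¹) × (830 kg·m⁻¹·s⁻¹):  [m²·s⁻²·K⁻¹] · [kg·m⁻¹·s⁻¹] = kg·m·s⁻³·K⁻¹
  (73.468 s⁻²·K⁻¹·m²) × (49.398 kg·m⁻¹·s⁻¹):  [m²·s⁻²·K⁻¹] · [kg·m⁻¹·s⁻¹] = kg·m·s⁻³·K⁻¹
  22.97 m^-1·K^-1·W:  W·m⁻¹·K⁻¹ = J·s⁻¹·m⁻¹·K⁻¹ = kg·m·s⁻³·K⁻¹
  (224 kg·m·s⁻³·K⁻¹) / (580 m):  [kg·m·s⁻³·K⁻¹] / [m] = kg·s⁻³·K⁻¹
The terms do not share a single dimension (kg·m·s⁻³·K⁻¹ vs kg·s⁻³·K⁻¹).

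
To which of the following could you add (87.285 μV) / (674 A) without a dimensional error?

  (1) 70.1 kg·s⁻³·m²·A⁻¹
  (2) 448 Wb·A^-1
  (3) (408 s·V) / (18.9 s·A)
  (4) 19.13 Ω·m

Reference: [kg·m²·s⁻³·A⁻¹] / [A] = kg·m²·s⁻³·A⁻².
Each option:
  (1) kg·m²·s⁻³·A⁻¹
  (2) Wb·A⁻¹ = V·s·A⁻¹ = kg·m²·s⁻²·A⁻²
  (3) [kg·m²·s⁻²·A⁻¹] / [s·A] = kg·m²·s⁻³·A⁻²  ← same
  (4) Ω·m = V·A⁻¹·m = kg·m³·s⁻³·A⁻²
Only (3) matches kg·m²·s⁻³·A⁻².

(3)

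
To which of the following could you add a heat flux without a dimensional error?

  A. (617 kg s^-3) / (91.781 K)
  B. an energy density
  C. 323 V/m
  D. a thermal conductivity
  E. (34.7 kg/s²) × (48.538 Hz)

E.

Reference: [heat flux] = kg·s⁻³.
Each option:
  A. [kg·s⁻³] / [K] = kg·s⁻³·K⁻¹
  B. [energy density] = kg·m⁻¹·s⁻²
  C. V·m⁻¹ = J·C⁻¹·m⁻¹ = kg·m·s⁻³·A⁻¹
  D. [thermal conductivity] = kg·m·s⁻³·K⁻¹
  E. [kg·s⁻²] · [s⁻¹] = kg·s⁻³  ← same
Only E. matches kg·s⁻³.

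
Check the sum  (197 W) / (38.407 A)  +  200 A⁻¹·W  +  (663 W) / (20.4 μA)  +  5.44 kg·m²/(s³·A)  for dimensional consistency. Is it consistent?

Yes

Dimensions:
  (197 W) / (38.407 A):  [kg·m²·s⁻³] / [A] = kg·m²·s⁻³·A⁻¹
  200 A⁻¹·W:  W·A⁻¹ = J·s⁻¹·A⁻¹ = kg·m²·s⁻³·A⁻¹
  (663 W) / (20.4 μA):  [kg·m²·s⁻³] / [A] = kg·m²·s⁻³·A⁻¹
  5.44 kg·m²/(s³·A):  kg·m²·s⁻³·A⁻¹
Every term reduces to kg·m²·s⁻³·A⁻¹.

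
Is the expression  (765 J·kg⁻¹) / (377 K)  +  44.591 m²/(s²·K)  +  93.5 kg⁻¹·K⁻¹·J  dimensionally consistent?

Yes

In SI base units:
  (765 J·kg⁻¹) / (377 K):  [m²·s⁻²] / [K] = m²·s⁻²·K⁻¹
  44.591 m²/(s²·K):  m²·s⁻²·K⁻¹
  93.5 kg⁻¹·K⁻¹·J:  J·kg⁻¹·K⁻¹ = N·m·kg⁻¹·K⁻¹ = m²·s⁻²·K⁻¹
Every term reduces to m²·s⁻²·K⁻¹.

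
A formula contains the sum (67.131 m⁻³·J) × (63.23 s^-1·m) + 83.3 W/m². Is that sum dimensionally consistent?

Yes

In SI base units:
  (67.131 m⁻³·J) × (63.23 s^-1·m):  [kg·m⁻¹·s⁻²] · [m·s⁻¹] = kg·s⁻³
  83.3 W/m²:  W·m⁻² = J·s⁻¹·m⁻² = kg·s⁻³
Both are kg·s⁻³, so they have the same dimensions and can be added.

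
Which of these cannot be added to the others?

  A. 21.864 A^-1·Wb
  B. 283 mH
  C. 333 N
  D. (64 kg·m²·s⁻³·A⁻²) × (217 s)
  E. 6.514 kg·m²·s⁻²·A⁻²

C.

Work out the base dimensions of each:
  A. Wb·A⁻¹ = V·s·A⁻¹ = kg·m²·s⁻²·A⁻²
  B. H = V·s·A⁻¹ = kg·m²·s⁻²·A⁻²
  C. N = kg·m·s⁻²
  D. [kg·m²·s⁻³·A⁻²] · [s] = kg·m²·s⁻²·A⁻²
  E. kg·m²·s⁻²·A⁻²
All reduce to kg·m²·s⁻²·A⁻² except C., which is kg·m·s⁻².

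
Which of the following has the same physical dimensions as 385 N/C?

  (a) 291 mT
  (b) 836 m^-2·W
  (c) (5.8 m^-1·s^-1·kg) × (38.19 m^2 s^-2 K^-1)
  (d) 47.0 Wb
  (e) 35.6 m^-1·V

Reference: N·C⁻¹ = kg·m·s⁻²·(s·A)⁻¹ = kg·m·s⁻³·A⁻¹.
Each option:
  (a) T = Wb·m⁻² = kg·s⁻²·A⁻¹
  (b) W·m⁻² = J·s⁻¹·m⁻² = kg·s⁻³
  (c) [kg·m⁻¹·s⁻¹] · [m²·s⁻²·K⁻¹] = kg·m·s⁻³·K⁻¹
  (d) Wb = V·s = kg·m²·s⁻²·A⁻¹
  (e) V·m⁻¹ = J·C⁻¹·m⁻¹ = kg·m·s⁻³·A⁻¹  ← same
Only (e) matches kg·m·s⁻³·A⁻¹.

(e)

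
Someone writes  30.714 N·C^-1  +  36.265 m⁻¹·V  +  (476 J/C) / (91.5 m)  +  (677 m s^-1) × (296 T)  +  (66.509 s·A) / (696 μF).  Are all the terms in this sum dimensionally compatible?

No

Reduce each to base SI dimensions:
  30.714 N·C^-1:  N·C⁻¹ = kg·m·s⁻²·(s·A)⁻¹ = kg·m·s⁻³·A⁻¹
  36.265 m⁻¹·V:  V·m⁻¹ = J·C⁻¹·m⁻¹ = kg·m·s⁻³·A⁻¹
  (476 J/C) / (91.5 m):  [kg·m²·s⁻³·A⁻¹] / [m] = kg·m·s⁻³·A⁻¹
  (677 m s^-1) × (296 T):  [m·s⁻¹] · [kg·s⁻²·A⁻¹] = kg·m·s⁻³·A⁻¹
  (66.509 s·A) / (696 μF):  [s·A] / [kg⁻¹·m⁻²·s⁴·A²] = kg·m²·s⁻³·A⁻¹
The terms do not share a single dimension (kg·m²·s⁻³·A⁻¹ vs kg·m·s⁻³·A⁻¹).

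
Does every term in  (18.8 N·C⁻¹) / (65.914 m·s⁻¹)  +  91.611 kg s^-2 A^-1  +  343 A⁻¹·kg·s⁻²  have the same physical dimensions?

Work out the base dimensions of each:
  (18.8 N·C⁻¹) / (65.914 m·s⁻¹):  [kg·m·s⁻³·A⁻¹] / [m·s⁻¹] = kg·s⁻²·A⁻¹
  91.611 kg s^-2 A^-1:  kg·s⁻²·A⁻¹
  343 A⁻¹·kg·s⁻²:  kg·s⁻²·A⁻¹
Every term reduces to kg·s⁻²·A⁻¹.

Yes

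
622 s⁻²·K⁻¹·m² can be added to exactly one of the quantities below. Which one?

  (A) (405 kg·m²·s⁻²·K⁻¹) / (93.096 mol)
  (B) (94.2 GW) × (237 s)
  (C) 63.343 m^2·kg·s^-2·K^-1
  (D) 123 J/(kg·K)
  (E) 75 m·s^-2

Reference: m²·s⁻²·K⁻¹.
Each option:
  (A) [kg·m²·s⁻²·K⁻¹] / [mol] = kg·m²·s⁻²·K⁻¹·mol⁻¹
  (B) [kg·m²·s⁻³] · [s] = kg·m²·s⁻²
  (C) kg·m²·s⁻²·K⁻¹
  (D) J·kg⁻¹·K⁻¹ = N·m·kg⁻¹·K⁻¹ = m²·s⁻²·K⁻¹  ← same
  (E) m·s⁻²
Only (D) matches m²·s⁻²·K⁻¹.

(D)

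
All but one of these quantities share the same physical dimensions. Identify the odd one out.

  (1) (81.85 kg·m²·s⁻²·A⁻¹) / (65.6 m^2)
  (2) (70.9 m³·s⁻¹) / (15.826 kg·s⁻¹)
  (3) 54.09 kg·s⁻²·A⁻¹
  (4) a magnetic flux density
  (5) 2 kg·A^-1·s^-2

(2)

In SI base units:
  (1) [kg·m²·s⁻²·A⁻¹] / [m²] = kg·s⁻²·A⁻¹
  (2) [m³·s⁻¹] / [kg·s⁻¹] = kg⁻¹·m³
  (3) kg·s⁻²·A⁻¹
  (4) [magnetic flux density] = kg·s⁻²·A⁻¹
  (5) kg·s⁻²·A⁻¹
All reduce to kg·s⁻²·A⁻¹ except (2), which is kg⁻¹·m³.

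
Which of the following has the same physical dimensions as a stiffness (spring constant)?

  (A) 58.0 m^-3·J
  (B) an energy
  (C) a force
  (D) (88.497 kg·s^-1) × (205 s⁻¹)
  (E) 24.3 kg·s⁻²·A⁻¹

(D)

Reference: [stiffness (spring constant)] = kg·s⁻².
Each option:
  (A) J·m⁻³ = N·m·m⁻³ = kg·m⁻¹·s⁻²
  (B) [energy] = kg·m²·s⁻²
  (C) [force] = kg·m·s⁻²
  (D) [kg·s⁻¹] · [s⁻¹] = kg·s⁻²  ← same
  (E) kg·s⁻²·A⁻¹
Only (D) matches kg·s⁻².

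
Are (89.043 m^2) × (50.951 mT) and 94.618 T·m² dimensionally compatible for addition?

Yes

Expand each in SI base units:
  (89.043 m^2) × (50.951 mT):  [m²] · [kg·s⁻²·A⁻¹] = kg·m²·s⁻²·A⁻¹
  94.618 T·m²:  T·m² = Wb·m⁻²·m² = kg·m²·s⁻²·A⁻¹
Both are kg·m²·s⁻²·A⁻¹, so they have the same dimensions and can be added.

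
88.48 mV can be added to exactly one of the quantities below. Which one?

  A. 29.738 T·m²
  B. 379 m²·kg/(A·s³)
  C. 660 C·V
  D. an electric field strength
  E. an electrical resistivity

Reference: V = J·C⁻¹ = kg·m²·s⁻³·A⁻¹.
Each option:
  A. T·m² = Wb·m⁻²·m² = kg·m²·s⁻²·A⁻¹
  B. kg·m²·s⁻³·A⁻¹  ← same
  C. C·V = s·A·J·C⁻¹ = kg·m²·s⁻²
  D. [electric field strength] = kg·m·s⁻³·A⁻¹
  E. [electrical resistivity] = kg·m³·s⁻³·A⁻²
Only B. matches kg·m²·s⁻³·A⁻¹.

B.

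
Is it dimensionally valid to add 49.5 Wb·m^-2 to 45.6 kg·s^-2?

No

Expand each in SI base units:
  49.5 Wb·m^-2:  Wb·m⁻² = V·s·m⁻² = kg·s⁻²·A⁻¹
  45.6 kg·s^-2:  kg·s⁻²
kg·s⁻²·A⁻¹ ≠ kg·s⁻², so they cannot be added.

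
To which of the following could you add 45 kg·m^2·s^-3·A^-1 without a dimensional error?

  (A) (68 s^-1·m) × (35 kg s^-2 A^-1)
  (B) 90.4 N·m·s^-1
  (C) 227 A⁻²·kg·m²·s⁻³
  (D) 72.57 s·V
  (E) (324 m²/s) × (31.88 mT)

(E)

Reference: kg·m²·s⁻³·A⁻¹.
Each option:
  (A) [m·s⁻¹] · [kg·s⁻²·A⁻¹] = kg·m·s⁻³·A⁻¹
  (B) N·m·s⁻¹ = kg·m·s⁻²·m·s⁻¹ = kg·m²·s⁻³
  (C) kg·m²·s⁻³·A⁻²
  (D) V·s = J·C⁻¹·s = kg·m²·s⁻²·A⁻¹
  (E) [m²·s⁻¹] · [kg·s⁻²·A⁻¹] = kg·m²·s⁻³·A⁻¹  ← same
Only (E) matches kg·m²·s⁻³·A⁻¹.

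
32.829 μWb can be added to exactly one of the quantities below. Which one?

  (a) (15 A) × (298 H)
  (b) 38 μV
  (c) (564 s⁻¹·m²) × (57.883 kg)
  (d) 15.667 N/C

(a)

Reference: Wb = V·s = kg·m²·s⁻²·A⁻¹.
Each option:
  (a) [A] · [kg·m²·s⁻²·A⁻²] = kg·m²·s⁻²·A⁻¹  ← same
  (b) V = J·C⁻¹ = kg·m²·s⁻³·A⁻¹
  (c) [m²·s⁻¹] · [kg] = kg·m²·s⁻¹
  (d) N·C⁻¹ = kg·m·s⁻²·(s·A)⁻¹ = kg·m·s⁻³·A⁻¹
Only (a) matches kg·m²·s⁻²·A⁻¹.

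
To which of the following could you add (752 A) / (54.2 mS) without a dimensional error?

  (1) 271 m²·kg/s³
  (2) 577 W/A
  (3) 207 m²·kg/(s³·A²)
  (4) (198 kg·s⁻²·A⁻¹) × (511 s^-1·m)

(2)

Reference: [A] / [kg⁻¹·m⁻²·s³·A²] = kg·m²·s⁻³·A⁻¹.
Each option:
  (1) kg·m²·s⁻³
  (2) W·A⁻¹ = J·s⁻¹·A⁻¹ = kg·m²·s⁻³·A⁻¹  ← same
  (3) kg·m²·s⁻³·A⁻²
  (4) [kg·s⁻²·A⁻¹] · [m·s⁻¹] = kg·m·s⁻³·A⁻¹
Only (2) matches kg·m²·s⁻³·A⁻¹.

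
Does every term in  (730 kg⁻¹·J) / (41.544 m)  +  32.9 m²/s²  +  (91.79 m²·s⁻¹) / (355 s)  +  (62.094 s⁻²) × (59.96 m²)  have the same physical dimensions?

No

In SI base units:
  (730 kg⁻¹·J) / (41.544 m):  [m²·s⁻²] / [m] = m·s⁻²
  32.9 m²/s²:  m²·s⁻²
  (91.79 m²·s⁻¹) / (355 s):  [m²·s⁻¹] / [s] = m²·s⁻²
  (62.094 s⁻²) × (59.96 m²):  [s⁻²] · [m²] = m²·s⁻²
The terms do not share a single dimension (m²·s⁻² vs m·s⁻²).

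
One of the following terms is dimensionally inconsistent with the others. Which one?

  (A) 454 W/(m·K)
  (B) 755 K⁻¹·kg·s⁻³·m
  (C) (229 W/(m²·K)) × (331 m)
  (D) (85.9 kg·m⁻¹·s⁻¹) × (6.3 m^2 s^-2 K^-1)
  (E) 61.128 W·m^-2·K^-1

(E)

Work out the base dimensions of each:
  (A) W·m⁻¹·K⁻¹ = J·s⁻¹·m⁻¹·K⁻¹ = kg·m·s⁻³·K⁻¹
  (B) kg·m·s⁻³·K⁻¹
  (C) [kg·s⁻³·K⁻¹] · [m] = kg·m·s⁻³·K⁻¹
  (D) [kg·m⁻¹·s⁻¹] · [m²·s⁻²·K⁻¹] = kg·m·s⁻³·K⁻¹
  (E) W·m⁻²·K⁻¹ = J·s⁻¹·m⁻²·K⁻¹ = kg·s⁻³·K⁻¹
All reduce to kg·m·s⁻³·K⁻¹ except (E), which is kg·s⁻³·K⁻¹.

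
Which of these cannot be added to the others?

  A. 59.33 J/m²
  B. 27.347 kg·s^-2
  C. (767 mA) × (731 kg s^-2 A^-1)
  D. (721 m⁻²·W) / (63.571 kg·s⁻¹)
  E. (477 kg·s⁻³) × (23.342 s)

Dimensions:
  A. J·m⁻² = N·m·m⁻² = kg·s⁻²
  B. kg·s⁻²
  C. [A] · [kg·s⁻²·A⁻¹] = kg·s⁻²
  D. [kg·s⁻³] / [kg·s⁻¹] = s⁻²
  E. [kg·s⁻³] · [s] = kg·s⁻²
All reduce to kg·s⁻² except D., which is s⁻².

D.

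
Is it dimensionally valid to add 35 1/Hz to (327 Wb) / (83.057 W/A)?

Work out the base dimensions of each:
  35 1/Hz:  Hz⁻¹ = (s⁻¹)⁻¹ = s
  (327 Wb) / (83.057 W/A):  [kg·m²·s⁻²·A⁻¹] / [kg·m²·s⁻³·A⁻¹] = s
Both are s, so they have the same dimensions and can be added.

Yes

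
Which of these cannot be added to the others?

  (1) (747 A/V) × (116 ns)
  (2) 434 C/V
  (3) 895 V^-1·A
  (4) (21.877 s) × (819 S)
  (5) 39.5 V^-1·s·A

(3)

Work out the base dimensions of each:
  (1) [kg⁻¹·m⁻²·s³·A²] · [s] = kg⁻¹·m⁻²·s⁴·A²
  (2) C·V⁻¹ = s·A·(J·C⁻¹)⁻¹ = kg⁻¹·m⁻²·s⁴·A²
  (3) A·V⁻¹ = A·(J·C⁻¹)⁻¹ = kg⁻¹·m⁻²·s³·A²
  (4) [s] · [kg⁻¹·m⁻²·s³·A²] = kg⁻¹·m⁻²·s⁴·A²
  (5) A·s·V⁻¹ = A·s·(J·C⁻¹)⁻¹ = kg⁻¹·m⁻²·s⁴·A²
All reduce to kg⁻¹·m⁻²·s⁴·A² except (3), which is kg⁻¹·m⁻²·s³·A².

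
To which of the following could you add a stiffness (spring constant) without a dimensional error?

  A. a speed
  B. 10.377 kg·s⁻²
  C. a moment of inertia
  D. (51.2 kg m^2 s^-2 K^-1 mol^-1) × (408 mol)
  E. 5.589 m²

Reference: [stiffness (spring constant)] = kg·s⁻².
Each option:
  A. [speed] = m·s⁻¹
  B. kg·s⁻²  ← same
  C. [moment of inertia] = kg·m²
  D. [kg·m²·s⁻²·K⁻¹·mol⁻¹] · [mol] = kg·m²·s⁻²·K⁻¹
  E. m²
Only B. matches kg·s⁻².

B.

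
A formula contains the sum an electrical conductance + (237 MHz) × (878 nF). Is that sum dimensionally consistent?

Dimensions:
  an electrical conductance:  [electrical conductance] = kg⁻¹·m⁻²·s³·A²
  (237 MHz) × (878 nF):  [s⁻¹] · [kg⁻¹·m⁻²·s⁴·A²] = kg⁻¹·m⁻²·s³·A²
Both are kg⁻¹·m⁻²·s³·A², so they have the same dimensions and can be added.

Yes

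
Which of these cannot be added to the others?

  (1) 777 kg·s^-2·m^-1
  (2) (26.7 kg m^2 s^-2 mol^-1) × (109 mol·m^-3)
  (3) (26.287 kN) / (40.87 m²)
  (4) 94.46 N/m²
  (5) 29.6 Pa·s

(5)

Dimensions:
  (1) kg·m⁻¹·s⁻²
  (2) [kg·m²·s⁻²·mol⁻¹] · [m⁻³·mol] = kg·m⁻¹·s⁻²
  (3) [kg·m·s⁻²] / [m²] = kg·m⁻¹·s⁻²
  (4) N·m⁻² = kg·m·s⁻²·m⁻² = kg·m⁻¹·s⁻²
  (5) Pa·s = N·m⁻²·s = kg·m⁻¹·s⁻¹
All reduce to kg·m⁻¹·s⁻² except (5), which is kg·m⁻¹·s⁻¹.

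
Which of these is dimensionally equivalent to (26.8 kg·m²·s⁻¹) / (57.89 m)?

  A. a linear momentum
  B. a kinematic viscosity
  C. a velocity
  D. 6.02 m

Reference: [kg·m²·s⁻¹] / [m] = kg·m·s⁻¹.
Each option:
  A. [linear momentum] = kg·m·s⁻¹  ← same
  B. [kinematic viscosity] = m²·s⁻¹
  C. [velocity] = m·s⁻¹
  D. m
Only A. matches kg·m·s⁻¹.

A.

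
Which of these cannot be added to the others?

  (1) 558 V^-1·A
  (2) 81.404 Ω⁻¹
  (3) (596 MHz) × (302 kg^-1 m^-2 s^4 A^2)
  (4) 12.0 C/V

In SI base units:
  (1) A·V⁻¹ = A·(J·C⁻¹)⁻¹ = kg⁻¹·m⁻²·s³·A²
  (2) Ω⁻¹ = (V·A⁻¹)⁻¹ = kg⁻¹·m⁻²·s³·A²
  (3) [s⁻¹] · [kg⁻¹·m⁻²·s⁴·A²] = kg⁻¹·m⁻²·s³·A²
  (4) C·V⁻¹ = s·A·(J·C⁻¹)⁻¹ = kg⁻¹·m⁻²·s⁴·A²
All reduce to kg⁻¹·m⁻²·s³·A² except (4), which is kg⁻¹·m⁻²·s⁴·A².

(4)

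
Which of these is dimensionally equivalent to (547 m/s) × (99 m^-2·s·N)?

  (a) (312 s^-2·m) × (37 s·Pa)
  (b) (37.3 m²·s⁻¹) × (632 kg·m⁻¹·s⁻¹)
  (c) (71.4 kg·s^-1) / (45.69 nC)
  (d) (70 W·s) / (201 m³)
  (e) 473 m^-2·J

Reference: [m·s⁻¹] · [kg·m⁻¹·s⁻¹] = kg·s⁻².
Each option:
  (a) [m·s⁻²] · [kg·m⁻¹·s⁻¹] = kg·s⁻³
  (b) [m²·s⁻¹] · [kg·m⁻¹·s⁻¹] = kg·m·s⁻²
  (c) [kg·s⁻¹] / [s·A] = kg·s⁻²·A⁻¹
  (d) [kg·m²·s⁻²] / [m³] = kg·m⁻¹·s⁻²
  (e) J·m⁻² = N·m·m⁻² = kg·s⁻²  ← same
Only (e) matches kg·s⁻².

(e)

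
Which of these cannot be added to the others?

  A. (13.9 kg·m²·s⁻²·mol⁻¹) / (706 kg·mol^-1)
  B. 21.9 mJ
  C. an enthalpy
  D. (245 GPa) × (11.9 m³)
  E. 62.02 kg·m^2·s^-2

A.

Expand each in SI base units:
  A. [kg·m²·s⁻²·mol⁻¹] / [kg·mol⁻¹] = m²·s⁻²
  B. J = N·m = kg·m²·s⁻²
  C. [enthalpy] = kg·m²·s⁻²
  D. [kg·m⁻¹·s⁻²] · [m³] = kg·m²·s⁻²
  E. kg·m²·s⁻²
All reduce to kg·m²·s⁻² except A., which is m²·s⁻².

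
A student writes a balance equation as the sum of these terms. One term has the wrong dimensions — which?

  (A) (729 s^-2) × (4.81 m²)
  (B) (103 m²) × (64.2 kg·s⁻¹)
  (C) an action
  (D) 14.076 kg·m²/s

(A)

Dimensions:
  (A) [s⁻²] · [m²] = m²·s⁻²
  (B) [m²] · [kg·s⁻¹] = kg·m²·s⁻¹
  (C) [action] = kg·m²·s⁻¹
  (D) kg·m²·s⁻¹
All reduce to kg·m²·s⁻¹ except (A), which is m²·s⁻².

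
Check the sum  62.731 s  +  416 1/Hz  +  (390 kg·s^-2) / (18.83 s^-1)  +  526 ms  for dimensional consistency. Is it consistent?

No

Reduce each to base SI dimensions:
  62.731 s:  s
  416 1/Hz:  Hz⁻¹ = (s⁻¹)⁻¹ = s
  (390 kg·s^-2) / (18.83 s^-1):  [kg·s⁻²] / [s⁻¹] = kg·s⁻¹
  526 ms:  s
The terms do not share a single dimension (kg·s⁻¹ vs s).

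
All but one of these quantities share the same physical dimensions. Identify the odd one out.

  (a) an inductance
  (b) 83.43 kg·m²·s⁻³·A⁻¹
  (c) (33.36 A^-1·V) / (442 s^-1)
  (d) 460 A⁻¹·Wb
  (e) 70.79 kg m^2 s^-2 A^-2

(b)

Reduce each to base SI dimensions:
  (a) [inductance] = kg·m²·s⁻²·A⁻²
  (b) kg·m²·s⁻³·A⁻¹
  (c) [kg·m²·s⁻³·A⁻²] / [s⁻¹] = kg·m²·s⁻²·A⁻²
  (d) Wb·A⁻¹ = V·s·A⁻¹ = kg·m²·s⁻²·A⁻²
  (e) kg·m²·s⁻²·A⁻²
All reduce to kg·m²·s⁻²·A⁻² except (b), which is kg·m²·s⁻³·A⁻¹.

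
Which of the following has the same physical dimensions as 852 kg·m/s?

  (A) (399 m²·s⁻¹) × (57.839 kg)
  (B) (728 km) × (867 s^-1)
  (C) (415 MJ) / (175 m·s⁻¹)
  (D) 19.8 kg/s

Reference: kg·m·s⁻¹.
Each option:
  (A) [m²·s⁻¹] · [kg] = kg·m²·s⁻¹
  (B) [m] · [s⁻¹] = m·s⁻¹
  (C) [kg·m²·s⁻²] / [m·s⁻¹] = kg·m·s⁻¹  ← same
  (D) kg·s⁻¹
Only (C) matches kg·m·s⁻¹.

(C)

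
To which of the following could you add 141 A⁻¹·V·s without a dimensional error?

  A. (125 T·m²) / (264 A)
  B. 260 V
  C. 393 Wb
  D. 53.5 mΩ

A.

Reference: V·s·A⁻¹ = J·C⁻¹·s·A⁻¹ = kg·m²·s⁻²·A⁻².
Each option:
  A. [kg·m²·s⁻²·A⁻¹] / [A] = kg·m²·s⁻²·A⁻²  ← same
  B. V = J·C⁻¹ = kg·m²·s⁻³·A⁻¹
  C. Wb = V·s = kg·m²·s⁻²·A⁻¹
  D. Ω = V·A⁻¹ = kg·m²·s⁻³·A⁻²
Only A. matches kg·m²·s⁻²·A⁻².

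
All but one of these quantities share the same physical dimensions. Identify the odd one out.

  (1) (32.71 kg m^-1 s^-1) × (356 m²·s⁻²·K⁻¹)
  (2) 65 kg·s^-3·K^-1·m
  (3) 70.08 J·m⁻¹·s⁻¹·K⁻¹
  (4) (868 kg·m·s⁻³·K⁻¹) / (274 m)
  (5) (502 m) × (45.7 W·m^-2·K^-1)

In SI base units:
  (1) [kg·m⁻¹·s⁻¹] · [m²·s⁻²·K⁻¹] = kg·m·s⁻³·K⁻¹
  (2) kg·m·s⁻³·K⁻¹
  (3) J·s⁻¹·m⁻¹·K⁻¹ = N·m·s⁻¹·m⁻¹·K⁻¹ = kg·m·s⁻³·K⁻¹
  (4) [kg·m·s⁻³·K⁻¹] / [m] = kg·s⁻³·K⁻¹
  (5) [m] · [kg·s⁻³·K⁻¹] = kg·m·s⁻³·K⁻¹
All reduce to kg·m·s⁻³·K⁻¹ except (4), which is kg·s⁻³·K⁻¹.

(4)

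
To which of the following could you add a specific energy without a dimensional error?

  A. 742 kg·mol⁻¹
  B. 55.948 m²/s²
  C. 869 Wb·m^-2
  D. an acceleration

Reference: [specific energy] = m²·s⁻².
Each option:
  A. kg·mol⁻¹
  B. m²·s⁻²  ← same
  C. Wb·m⁻² = V·s·m⁻² = kg·s⁻²·A⁻¹
  D. [acceleration] = m·s⁻²
Only B. matches m²·s⁻².

B.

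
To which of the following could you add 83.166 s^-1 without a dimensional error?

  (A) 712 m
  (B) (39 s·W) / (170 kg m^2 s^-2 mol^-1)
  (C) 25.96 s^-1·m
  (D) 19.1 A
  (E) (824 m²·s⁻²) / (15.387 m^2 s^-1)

Reference: s⁻¹.
Each option:
  (A) m
  (B) [kg·m²·s⁻²] / [kg·m²·s⁻²·mol⁻¹] = mol
  (C) m·s⁻¹
  (D) A
  (E) [m²·s⁻²] / [m²·s⁻¹] = s⁻¹  ← same
Only (E) matches s⁻¹.

(E)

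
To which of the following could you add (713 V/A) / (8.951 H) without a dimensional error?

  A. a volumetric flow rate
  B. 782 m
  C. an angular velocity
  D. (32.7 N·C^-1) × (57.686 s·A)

Reference: [kg·m²·s⁻³·A⁻²] / [kg·m²·s⁻²·A⁻²] = s⁻¹.
Each option:
  A. [volumetric flow rate] = m³·s⁻¹
  B. m
  C. [angular velocity] = s⁻¹  ← same
  D. [kg·m·s⁻³·A⁻¹] · [s·A] = kg·m·s⁻²
Only C. matches s⁻¹.

C.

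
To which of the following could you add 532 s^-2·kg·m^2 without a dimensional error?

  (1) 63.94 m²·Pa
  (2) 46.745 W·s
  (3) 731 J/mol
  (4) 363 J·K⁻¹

Reference: kg·m²·s⁻².
Each option:
  (1) Pa·m² = N·m⁻²·m² = kg·m·s⁻²
  (2) W·s = J·s⁻¹·s = kg·m²·s⁻²  ← same
  (3) J·mol⁻¹ = N·m·mol⁻¹ = kg·m²·s⁻²·mol⁻¹
  (4) J·K⁻¹ = N·m·K⁻¹ = kg·m²·s⁻²·K⁻¹
Only (2) matches kg·m²·s⁻².

(2)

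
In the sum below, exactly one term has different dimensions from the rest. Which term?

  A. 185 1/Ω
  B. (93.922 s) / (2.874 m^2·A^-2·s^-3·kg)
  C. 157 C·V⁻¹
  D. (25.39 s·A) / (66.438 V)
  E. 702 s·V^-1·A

A.

Work out the base dimensions of each:
  A. Ω⁻¹ = (V·A⁻¹)⁻¹ = kg⁻¹·m⁻²·s³·A²
  B. [s] / [kg·m²·s⁻³·A⁻²] = kg⁻¹·m⁻²·s⁴·A²
  C. C·V⁻¹ = s·A·(J·C⁻¹)⁻¹ = kg⁻¹·m⁻²·s⁴·A²
  D. [s·A] / [kg·m²·s⁻³·A⁻¹] = kg⁻¹·m⁻²·s⁴·A²
  E. A·s·V⁻¹ = A·s·(J·C⁻¹)⁻¹ = kg⁻¹·m⁻²·s⁴·A²
All reduce to kg⁻¹·m⁻²·s⁴·A² except A., which is kg⁻¹·m⁻²·s³·A².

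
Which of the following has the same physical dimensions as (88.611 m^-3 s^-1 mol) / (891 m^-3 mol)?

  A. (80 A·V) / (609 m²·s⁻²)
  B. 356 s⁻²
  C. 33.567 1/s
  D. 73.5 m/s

C.

Reference: [m⁻³·s⁻¹·mol] / [m⁻³·mol] = s⁻¹.
Each option:
  A. [kg·m²·s⁻³] / [m²·s⁻²] = kg·s⁻¹
  B. s⁻²
  C. s⁻¹  ← same
  D. m·s⁻¹
Only C. matches s⁻¹.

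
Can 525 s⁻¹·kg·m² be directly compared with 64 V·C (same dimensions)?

In SI base units:
  525 s⁻¹·kg·m²:  kg·m²·s⁻¹
  64 V·C:  C·V = s·A·J·C⁻¹ = kg·m²·s⁻²
kg·m²·s⁻¹ ≠ kg·m²·s⁻², so they cannot be added.

No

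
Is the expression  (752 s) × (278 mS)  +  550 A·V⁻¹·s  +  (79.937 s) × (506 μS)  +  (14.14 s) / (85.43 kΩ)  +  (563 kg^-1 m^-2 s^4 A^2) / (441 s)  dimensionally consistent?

No

Work out the base dimensions of each:
  (752 s) × (278 mS):  [s] · [kg⁻¹·m⁻²·s³·A²] = kg⁻¹·m⁻²·s⁴·A²
  550 A·V⁻¹·s:  A·s·V⁻¹ = A·s·(J·C⁻¹)⁻¹ = kg⁻¹·m⁻²·s⁴·A²
  (79.937 s) × (506 μS):  [s] · [kg⁻¹·m⁻²·s³·A²] = kg⁻¹·m⁻²·s⁴·A²
  (14.14 s) / (85.43 kΩ):  [s] / [kg·m²·s⁻³·A⁻²] = kg⁻¹·m⁻²·s⁴·A²
  (563 kg^-1 m^-2 s^4 A^2) / (441 s):  [kg⁻¹·m⁻²·s⁴·A²] / [s] = kg⁻¹·m⁻²·s³·A²
The terms do not share a single dimension (kg⁻¹·m⁻²·s³·A² vs kg⁻¹·m⁻²·s⁴·A²).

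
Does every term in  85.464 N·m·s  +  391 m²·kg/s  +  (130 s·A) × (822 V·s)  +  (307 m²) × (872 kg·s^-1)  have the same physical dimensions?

Yes

Work out the base dimensions of each:
  85.464 N·m·s:  N·m·s = kg·m·s⁻²·m·s = kg·m²·s⁻¹
  391 m²·kg/s:  kg·m²·s⁻¹
  (130 s·A) × (822 V·s):  [s·A] · [kg·m²·s⁻²·A⁻¹] = kg·m²·s⁻¹
  (307 m²) × (872 kg·s^-1):  [m²] · [kg·s⁻¹] = kg·m²·s⁻¹
Every term reduces to kg·m²·s⁻¹.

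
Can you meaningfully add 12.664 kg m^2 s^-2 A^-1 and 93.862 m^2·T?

Work out the base dimensions of each:
  12.664 kg m^2 s^-2 A^-1:  kg·m²·s⁻²·A⁻¹
  93.862 m^2·T:  T·m² = Wb·m⁻²·m² = kg·m²·s⁻²·A⁻¹
Both are kg·m²·s⁻²·A⁻¹, so they have the same dimensions and can be added.

Yes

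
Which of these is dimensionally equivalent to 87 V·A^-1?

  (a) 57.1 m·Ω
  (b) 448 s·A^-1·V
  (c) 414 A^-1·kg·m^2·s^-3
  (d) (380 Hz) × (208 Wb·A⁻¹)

Reference: V·A⁻¹ = J·C⁻¹·A⁻¹ = kg·m²·s⁻³·A⁻².
Each option:
  (a) Ω·m = V·A⁻¹·m = kg·m³·s⁻³·A⁻²
  (b) V·s·A⁻¹ = J·C⁻¹·s·A⁻¹ = kg·m²·s⁻²·A⁻²
  (c) kg·m²·s⁻³·A⁻¹
  (d) [s⁻¹] · [kg·m²·s⁻²·A⁻²] = kg·m²·s⁻³·A⁻²  ← same
Only (d) matches kg·m²·s⁻³·A⁻².

(d)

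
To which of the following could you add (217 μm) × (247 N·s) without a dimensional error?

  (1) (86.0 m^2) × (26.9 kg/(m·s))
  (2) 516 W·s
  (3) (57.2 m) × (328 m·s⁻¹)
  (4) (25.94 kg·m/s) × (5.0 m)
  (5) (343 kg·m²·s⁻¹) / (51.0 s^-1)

Reference: [m] · [kg·m·s⁻¹] = kg·m²·s⁻¹.
Each option:
  (1) [m²] · [kg·m⁻¹·s⁻¹] = kg·m·s⁻¹
  (2) W·s = J·s⁻¹·s = kg·m²·s⁻²
  (3) [m] · [m·s⁻¹] = m²·s⁻¹
  (4) [kg·m·s⁻¹] · [m] = kg·m²·s⁻¹  ← same
  (5) [kg·m²·s⁻¹] / [s⁻¹] = kg·m²
Only (4) matches kg·m²·s⁻¹.

(4)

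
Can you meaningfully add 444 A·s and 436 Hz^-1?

In SI base units:
  444 A·s:  A·s = s·A
  436 Hz^-1:  Hz⁻¹ = (s⁻¹)⁻¹ = s
s·A ≠ s, so they cannot be added.

No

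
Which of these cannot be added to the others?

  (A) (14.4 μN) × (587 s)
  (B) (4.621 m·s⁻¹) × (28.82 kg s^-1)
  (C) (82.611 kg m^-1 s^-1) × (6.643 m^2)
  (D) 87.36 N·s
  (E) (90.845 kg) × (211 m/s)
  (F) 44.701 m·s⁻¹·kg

(B)

Reduce each to base SI dimensions:
  (A) [kg·m·s⁻²] · [s] = kg·m·s⁻¹
  (B) [m·s⁻¹] · [kg·s⁻¹] = kg·m·s⁻²
  (C) [kg·m⁻¹·s⁻¹] · [m²] = kg·m·s⁻¹
  (D) N·s = kg·m·s⁻²·s = kg·m·s⁻¹
  (E) [kg] · [m·s⁻¹] = kg·m·s⁻¹
  (F) kg·m·s⁻¹
All reduce to kg·m·s⁻¹ except (B), which is kg·m·s⁻².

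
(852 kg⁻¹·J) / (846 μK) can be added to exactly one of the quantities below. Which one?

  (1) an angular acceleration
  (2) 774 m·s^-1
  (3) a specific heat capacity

(3)

Reference: [m²·s⁻²] / [K] = m²·s⁻²·K⁻¹.
Each option:
  (1) [angular acceleration] = s⁻²
  (2) m·s⁻¹
  (3) [specific heat capacity] = m²·s⁻²·K⁻¹  ← same
Only (3) matches m²·s⁻²·K⁻¹.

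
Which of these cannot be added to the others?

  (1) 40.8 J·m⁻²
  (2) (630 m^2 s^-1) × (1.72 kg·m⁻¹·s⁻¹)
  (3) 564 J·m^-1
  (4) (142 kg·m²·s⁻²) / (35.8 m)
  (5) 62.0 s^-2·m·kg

(1)

Reduce each to base SI dimensions:
  (1) J·m⁻² = N·m·m⁻² = kg·s⁻²
  (2) [m²·s⁻¹] · [kg·m⁻¹·s⁻¹] = kg·m·s⁻²
  (3) J·m⁻¹ = N·m·m⁻¹ = kg·m·s⁻²
  (4) [kg·m²·s⁻²] / [m] = kg·m·s⁻²
  (5) kg·m·s⁻²
All reduce to kg·m·s⁻² except (1), which is kg·s⁻².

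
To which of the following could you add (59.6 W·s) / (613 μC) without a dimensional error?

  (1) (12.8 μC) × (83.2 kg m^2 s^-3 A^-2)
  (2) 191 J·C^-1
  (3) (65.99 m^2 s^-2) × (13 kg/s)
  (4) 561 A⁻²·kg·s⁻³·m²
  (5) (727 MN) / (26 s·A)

Reference: [kg·m²·s⁻²] / [s·A] = kg·m²·s⁻³·A⁻¹.
Each option:
  (1) [s·A] · [kg·m²·s⁻³·A⁻²] = kg·m²·s⁻²·A⁻¹
  (2) J·C⁻¹ = N·m·(s·A)⁻¹ = kg·m²·s⁻³·A⁻¹  ← same
  (3) [m²·s⁻²] · [kg·s⁻¹] = kg·m²·s⁻³
  (4) kg·m²·s⁻³·A⁻²
  (5) [kg·m·s⁻²] / [s·A] = kg·m·s⁻³·A⁻¹
Only (2) matches kg·m²·s⁻³·A⁻¹.

(2)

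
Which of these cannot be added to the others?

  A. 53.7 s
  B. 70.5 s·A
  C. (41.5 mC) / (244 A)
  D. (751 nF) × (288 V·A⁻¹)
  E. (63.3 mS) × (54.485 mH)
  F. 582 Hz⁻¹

B.

Work out the base dimensions of each:
  A. s
  B. A·s = s·A
  C. [s·A] / [A] = s
  D. [kg⁻¹·m⁻²·s⁴·A²] · [kg·m²·s⁻³·A⁻²] = s
  E. [kg⁻¹·m⁻²·s³·A²] · [kg·m²·s⁻²·A⁻²] = s
  F. Hz⁻¹ = (s⁻¹)⁻¹ = s
All reduce to s except B., which is s·A.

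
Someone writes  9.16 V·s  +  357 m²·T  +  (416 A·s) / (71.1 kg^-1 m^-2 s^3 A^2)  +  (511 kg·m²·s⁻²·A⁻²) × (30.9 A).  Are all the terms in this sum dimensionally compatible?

Expand each in SI base units:
  9.16 V·s:  V·s = J·C⁻¹·s = kg·m²·s⁻²·A⁻¹
  357 m²·T:  T·m² = Wb·m⁻²·m² = kg·m²·s⁻²·A⁻¹
  (416 A·s) / (71.1 kg^-1 m^-2 s^3 A^2):  [s·A] / [kg⁻¹·m⁻²·s³·A²] = kg·m²·s⁻²·A⁻¹
  (511 kg·m²·s⁻²·A⁻²) × (30.9 A):  [kg·m²·s⁻²·A⁻²] · [A] = kg·m²·s⁻²·A⁻¹
Every term reduces to kg·m²·s⁻²·A⁻¹.

Yes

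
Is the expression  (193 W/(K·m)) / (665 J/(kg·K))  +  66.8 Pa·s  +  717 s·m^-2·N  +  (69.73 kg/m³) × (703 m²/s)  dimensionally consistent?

Yes

Work out the base dimensions of each:
  (193 W/(K·m)) / (665 J/(kg·K)):  [kg·m·s⁻³·K⁻¹] / [m²·s⁻²·K⁻¹] = kg·m⁻¹·s⁻¹
  66.8 Pa·s:  Pa·s = N·m⁻²·s = kg·m⁻¹·s⁻¹
  717 s·m^-2·N:  N·s·m⁻² = kg·m·s⁻²·s·m⁻² = kg·m⁻¹·s⁻¹
  (69.73 kg/m³) × (703 m²/s):  [kg·m⁻³] · [m²·s⁻¹] = kg·m⁻¹·s⁻¹
Every term reduces to kg·m⁻¹·s⁻¹.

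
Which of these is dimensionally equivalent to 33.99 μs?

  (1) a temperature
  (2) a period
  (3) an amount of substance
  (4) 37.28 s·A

Reference: s.
Each option:
  (1) [temperature] = K
  (2) [period] = s  ← same
  (3) [amount of substance] = mol
  (4) s·A
Only (2) matches s.

(2)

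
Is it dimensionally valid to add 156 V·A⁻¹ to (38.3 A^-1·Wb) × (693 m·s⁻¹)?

No

In SI base units:
  156 V·A⁻¹:  V·A⁻¹ = J·C⁻¹·A⁻¹ = kg·m²·s⁻³·A⁻²
  (38.3 A^-1·Wb) × (693 m·s⁻¹):  [kg·m²·s⁻²·A⁻²] · [m·s⁻¹] = kg·m³·s⁻³·A⁻²
kg·m²·s⁻³·A⁻² ≠ kg·m³·s⁻³·A⁻², so they cannot be added.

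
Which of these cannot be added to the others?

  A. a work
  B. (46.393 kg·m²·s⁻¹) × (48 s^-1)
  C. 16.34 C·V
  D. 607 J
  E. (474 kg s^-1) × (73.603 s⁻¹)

Dimensions:
  A. [work] = kg·m²·s⁻²
  B. [kg·m²·s⁻¹] · [s⁻¹] = kg·m²·s⁻²
  C. C·V = s·A·J·C⁻¹ = kg·m²·s⁻²
  D. J = N·m = kg·m²·s⁻²
  E. [kg·s⁻¹] · [s⁻¹] = kg·s⁻²
All reduce to kg·m²·s⁻² except E., which is kg·s⁻².

E.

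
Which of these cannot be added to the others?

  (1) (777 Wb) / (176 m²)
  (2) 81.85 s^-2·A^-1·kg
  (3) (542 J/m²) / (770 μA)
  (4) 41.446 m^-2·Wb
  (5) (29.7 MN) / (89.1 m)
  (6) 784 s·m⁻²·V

Work out the base dimensions of each:
  (1) [kg·m²·s⁻²·A⁻¹] / [m²] = kg·s⁻²·A⁻¹
  (2) kg·s⁻²·A⁻¹
  (3) [kg·s⁻²] / [A] = kg·s⁻²·A⁻¹
  (4) Wb·m⁻² = V·s·m⁻² = kg·s⁻²·A⁻¹
  (5) [kg·m·s⁻²] / [m] = kg·s⁻²
  (6) V·s·m⁻² = J·C⁻¹·s·m⁻² = kg·s⁻²·A⁻¹
All reduce to kg·s⁻²·A⁻¹ except (5), which is kg·s⁻².

(5)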